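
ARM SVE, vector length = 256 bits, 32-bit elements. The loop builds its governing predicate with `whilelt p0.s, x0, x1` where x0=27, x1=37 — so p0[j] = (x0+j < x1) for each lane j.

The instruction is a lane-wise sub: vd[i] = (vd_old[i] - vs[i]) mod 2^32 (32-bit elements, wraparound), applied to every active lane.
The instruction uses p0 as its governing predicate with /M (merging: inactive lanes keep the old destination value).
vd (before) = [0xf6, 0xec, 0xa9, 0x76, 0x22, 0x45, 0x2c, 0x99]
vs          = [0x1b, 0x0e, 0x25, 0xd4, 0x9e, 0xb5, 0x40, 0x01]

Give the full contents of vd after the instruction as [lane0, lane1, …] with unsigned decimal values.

vd = [219, 222, 132, 4294967202, 4294967172, 4294967184, 4294967276, 152]

lane count: 256 div 32 = 8
p0[j] = (27+j < 37); true for j=0..7 → 8 lanes set
vd[0] sub(0xf6,0x1b) -> 0xdb
vd[1] sub(0xec,0x0e) -> 0xde
vd[2] sub(0xa9,0x25) -> 0x84
vd[3] sub(0x76,0xd4) -> 0xffffffa2
vd[4] sub(0x22,0x9e) -> 0xffffff84
vd[5] sub(0x45,0xb5) -> 0xffffff90
vd[6] sub(0x2c,0x40) -> 0xffffffec
vd[7] sub(0x99,0x01) -> 0x98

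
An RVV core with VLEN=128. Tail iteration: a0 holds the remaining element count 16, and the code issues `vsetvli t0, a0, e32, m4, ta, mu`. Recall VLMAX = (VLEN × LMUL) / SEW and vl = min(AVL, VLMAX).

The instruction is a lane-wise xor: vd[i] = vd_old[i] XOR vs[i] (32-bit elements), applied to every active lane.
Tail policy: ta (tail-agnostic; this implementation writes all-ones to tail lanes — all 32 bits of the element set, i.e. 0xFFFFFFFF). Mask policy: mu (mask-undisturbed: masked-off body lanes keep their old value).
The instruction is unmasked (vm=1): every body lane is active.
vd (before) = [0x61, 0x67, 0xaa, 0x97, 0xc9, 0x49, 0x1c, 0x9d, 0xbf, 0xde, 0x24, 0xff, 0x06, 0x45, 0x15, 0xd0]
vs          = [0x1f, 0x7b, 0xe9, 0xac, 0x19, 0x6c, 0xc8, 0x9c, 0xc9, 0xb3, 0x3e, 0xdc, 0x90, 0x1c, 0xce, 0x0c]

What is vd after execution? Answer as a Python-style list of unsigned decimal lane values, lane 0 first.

vd = [126, 28, 67, 59, 208, 37, 212, 1, 118, 109, 26, 35, 150, 89, 219, 220]

VLMAX = (128 × 4) / 32 = 16 lanes
vl ← min(16, 16) = 16
vd[0] xor(0x61,0x1f) -> 0x7e
vd[1] xor(0x67,0x7b) -> 0x1c
vd[2] xor(0xaa,0xe9) -> 0x43
vd[3] xor(0x97,0xac) -> 0x3b
vd[4] xor(0xc9,0x19) -> 0xd0
vd[5] xor(0x49,0x6c) -> 0x25
vd[6] xor(0x1c,0xc8) -> 0xd4
vd[7] xor(0x9d,0x9c) -> 0x01
vd[8] xor(0xbf,0xc9) -> 0x76
vd[9] xor(0xde,0xb3) -> 0x6d
vd[10] xor(0x24,0x3e) -> 0x1a
vd[11] xor(0xff,0xdc) -> 0x23
vd[12] xor(0x06,0x90) -> 0x96
vd[13] xor(0x45,0x1c) -> 0x59
vd[14] xor(0x15,0xce) -> 0xdb
vd[15] xor(0xd0,0x0c) -> 0xdc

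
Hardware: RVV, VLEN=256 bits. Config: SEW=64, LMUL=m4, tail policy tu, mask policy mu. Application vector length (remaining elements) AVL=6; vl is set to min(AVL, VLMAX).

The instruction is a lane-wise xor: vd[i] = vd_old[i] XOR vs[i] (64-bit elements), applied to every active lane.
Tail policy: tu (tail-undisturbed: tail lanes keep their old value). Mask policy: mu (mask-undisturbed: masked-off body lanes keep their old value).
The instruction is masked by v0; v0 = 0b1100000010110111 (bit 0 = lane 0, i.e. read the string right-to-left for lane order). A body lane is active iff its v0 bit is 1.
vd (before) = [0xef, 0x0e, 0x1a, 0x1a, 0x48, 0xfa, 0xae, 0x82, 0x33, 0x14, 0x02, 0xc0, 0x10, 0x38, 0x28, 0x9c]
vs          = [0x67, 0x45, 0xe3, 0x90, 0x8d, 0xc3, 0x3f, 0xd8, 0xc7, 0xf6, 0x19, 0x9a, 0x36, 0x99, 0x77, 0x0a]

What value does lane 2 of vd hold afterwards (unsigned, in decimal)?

VLMAX = VLEN×LMUL/SEW = 256×4/64 = 16
vl ← min(6, 16) = 6
lane  0: xor(0xef,0x67) ⇒ 0x88
lane  1: xor(0x0e,0x45) ⇒ 0x4b
lane  2: xor(0x1a,0xe3) ⇒ 0xf9
lane  3: mask-off/keep ⇒ 0x1a
lane  4: xor(0x48,0x8d) ⇒ 0xc5
lane  5: xor(0xfa,0xc3) ⇒ 0x39
lane  6: tail/keep ⇒ 0xae
lane  7: tail/keep ⇒ 0x82
lane  8: tail/keep ⇒ 0x33
lane  9: tail/keep ⇒ 0x14
lane 10: tail/keep ⇒ 0x02
lane 11: tail/keep ⇒ 0xc0
lane 12: tail/keep ⇒ 0x10
lane 13: tail/keep ⇒ 0x38
lane 14: tail/keep ⇒ 0x28
lane 15: tail/keep ⇒ 0x9c

vd[2] = 249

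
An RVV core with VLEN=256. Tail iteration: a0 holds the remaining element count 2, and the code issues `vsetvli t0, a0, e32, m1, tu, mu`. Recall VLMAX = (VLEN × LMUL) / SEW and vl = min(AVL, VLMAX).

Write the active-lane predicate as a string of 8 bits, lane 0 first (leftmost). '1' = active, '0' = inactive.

predicate = 11000000

lanes per group: 256·1/32 = 8
AVL=2 ≤ VLMAX=8, so vl = 2
bits (lane 0 leftmost): 11000000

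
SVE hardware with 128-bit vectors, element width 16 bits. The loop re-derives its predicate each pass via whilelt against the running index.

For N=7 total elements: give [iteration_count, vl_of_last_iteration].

[iterations, last_vl] = [1, 7]

register lanes = 128/16 = 8
N=7: ⌈7/8⌉ = 1 iters; last vl = 7 − 0×8 = 7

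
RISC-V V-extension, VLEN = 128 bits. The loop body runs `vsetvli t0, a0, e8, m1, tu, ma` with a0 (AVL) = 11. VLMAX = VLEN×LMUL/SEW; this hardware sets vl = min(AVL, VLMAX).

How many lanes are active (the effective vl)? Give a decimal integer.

lanes per group: 128·1/8 = 16
vl ← min(11, 16) = 11

vl = 11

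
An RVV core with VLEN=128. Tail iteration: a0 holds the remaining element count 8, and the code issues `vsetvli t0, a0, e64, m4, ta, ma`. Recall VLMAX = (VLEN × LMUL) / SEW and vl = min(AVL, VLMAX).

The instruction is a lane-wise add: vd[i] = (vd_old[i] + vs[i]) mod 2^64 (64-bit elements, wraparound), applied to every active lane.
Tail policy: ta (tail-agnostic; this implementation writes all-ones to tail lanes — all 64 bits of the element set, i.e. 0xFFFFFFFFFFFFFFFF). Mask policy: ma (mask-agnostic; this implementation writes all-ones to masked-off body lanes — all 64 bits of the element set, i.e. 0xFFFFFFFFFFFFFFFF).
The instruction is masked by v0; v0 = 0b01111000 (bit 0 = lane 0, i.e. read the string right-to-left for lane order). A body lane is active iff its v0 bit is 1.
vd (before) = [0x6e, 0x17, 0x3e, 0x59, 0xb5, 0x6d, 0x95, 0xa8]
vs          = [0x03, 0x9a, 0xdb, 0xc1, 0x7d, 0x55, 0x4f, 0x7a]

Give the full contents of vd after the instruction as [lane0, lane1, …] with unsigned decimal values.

vd = [18446744073709551615, 18446744073709551615, 18446744073709551615, 282, 306, 194, 228, 18446744073709551615]

VLMAX = VLEN×LMUL/SEW = 128×4/64 = 8
vl = min(AVL, VLMAX) = min(8, 8) = 8
[0] mask-off/ones = 0xffffffffffffffff
[1] mask-off/ones = 0xffffffffffffffff
[2] mask-off/ones = 0xffffffffffffffff
[3] add(0x59,0xc1) = 0x11a
[4] add(0xb5,0x7d) = 0x132
[5] add(0x6d,0x55) = 0xc2
[6] add(0x95,0x4f) = 0xe4
[7] mask-off/ones = 0xffffffffffffffff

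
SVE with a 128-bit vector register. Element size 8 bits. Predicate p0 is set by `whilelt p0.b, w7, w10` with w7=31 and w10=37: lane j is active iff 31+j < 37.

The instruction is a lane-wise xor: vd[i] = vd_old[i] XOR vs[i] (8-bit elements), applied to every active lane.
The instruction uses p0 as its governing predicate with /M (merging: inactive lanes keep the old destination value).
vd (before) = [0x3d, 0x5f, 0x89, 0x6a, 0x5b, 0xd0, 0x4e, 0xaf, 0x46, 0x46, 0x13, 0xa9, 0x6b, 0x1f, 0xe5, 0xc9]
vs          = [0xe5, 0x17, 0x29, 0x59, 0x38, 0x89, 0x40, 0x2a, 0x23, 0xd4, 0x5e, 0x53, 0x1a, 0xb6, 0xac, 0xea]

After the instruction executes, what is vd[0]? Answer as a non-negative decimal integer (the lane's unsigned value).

128-bit reg / 8-bit elem → 16 lanes
whilelt: lane j active iff 31+j < 37 → j < 6 → 6 active
vd[0] xor(0x3d,0xe5) -> 0xd8
vd[1] xor(0x5f,0x17) -> 0x48
vd[2] xor(0x89,0x29) -> 0xa0
vd[3] xor(0x6a,0x59) -> 0x33
vd[4] xor(0x5b,0x38) -> 0x63
vd[5] xor(0xd0,0x89) -> 0x59
vd[6] tail/keep -> 0x4e
vd[7] tail/keep -> 0xaf
vd[8] tail/keep -> 0x46
vd[9] tail/keep -> 0x46
vd[10] tail/keep -> 0x13
vd[11] tail/keep -> 0xa9
vd[12] tail/keep -> 0x6b
vd[13] tail/keep -> 0x1f
vd[14] tail/keep -> 0xe5
vd[15] tail/keep -> 0xc9

vd[0] = 216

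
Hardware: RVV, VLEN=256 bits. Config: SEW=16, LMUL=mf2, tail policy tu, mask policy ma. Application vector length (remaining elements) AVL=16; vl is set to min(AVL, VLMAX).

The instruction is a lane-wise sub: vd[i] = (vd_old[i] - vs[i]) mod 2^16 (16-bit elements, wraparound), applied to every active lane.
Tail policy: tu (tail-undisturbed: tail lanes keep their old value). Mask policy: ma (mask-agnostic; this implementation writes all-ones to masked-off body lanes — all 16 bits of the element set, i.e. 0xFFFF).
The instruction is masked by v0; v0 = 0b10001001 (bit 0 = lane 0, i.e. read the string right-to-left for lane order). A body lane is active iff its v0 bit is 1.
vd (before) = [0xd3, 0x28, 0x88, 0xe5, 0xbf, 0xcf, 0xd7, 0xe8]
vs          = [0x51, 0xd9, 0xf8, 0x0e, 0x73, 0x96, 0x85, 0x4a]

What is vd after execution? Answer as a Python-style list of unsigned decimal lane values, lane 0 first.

VLMAX = (256 × 1/2) / 16 = 8 lanes
AVL=16 > VLMAX=8, so vl = 8
[0] sub(0xd3,0x51) = 0x82
[1] mask-off/ones = 0xffff
[2] mask-off/ones = 0xffff
[3] sub(0xe5,0x0e) = 0xd7
[4] mask-off/ones = 0xffff
[5] mask-off/ones = 0xffff
[6] mask-off/ones = 0xffff
[7] sub(0xe8,0x4a) = 0x9e

vd = [130, 65535, 65535, 215, 65535, 65535, 65535, 158]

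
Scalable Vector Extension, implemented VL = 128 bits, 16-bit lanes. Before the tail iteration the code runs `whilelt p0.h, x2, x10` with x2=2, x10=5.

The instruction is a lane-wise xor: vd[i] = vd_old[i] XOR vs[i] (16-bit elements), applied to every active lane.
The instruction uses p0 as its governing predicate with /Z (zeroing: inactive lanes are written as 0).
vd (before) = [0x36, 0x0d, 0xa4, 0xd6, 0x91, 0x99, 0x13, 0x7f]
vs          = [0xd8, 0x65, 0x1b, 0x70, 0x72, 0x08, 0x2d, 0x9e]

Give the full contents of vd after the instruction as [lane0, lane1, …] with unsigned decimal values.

vd = [238, 104, 191, 0, 0, 0, 0, 0]

lane count: 128 div 16 = 8
p0[j] = (2+j < 5); true for j=0..2 → 3 lanes set
vd[0] xor(0x36,0xd8) -> 0xee
vd[1] xor(0x0d,0x65) -> 0x68
vd[2] xor(0xa4,0x1b) -> 0xbf
vd[3] tail/zero -> 0x00
vd[4] tail/zero -> 0x00
vd[5] tail/zero -> 0x00
vd[6] tail/zero -> 0x00
vd[7] tail/zero -> 0x00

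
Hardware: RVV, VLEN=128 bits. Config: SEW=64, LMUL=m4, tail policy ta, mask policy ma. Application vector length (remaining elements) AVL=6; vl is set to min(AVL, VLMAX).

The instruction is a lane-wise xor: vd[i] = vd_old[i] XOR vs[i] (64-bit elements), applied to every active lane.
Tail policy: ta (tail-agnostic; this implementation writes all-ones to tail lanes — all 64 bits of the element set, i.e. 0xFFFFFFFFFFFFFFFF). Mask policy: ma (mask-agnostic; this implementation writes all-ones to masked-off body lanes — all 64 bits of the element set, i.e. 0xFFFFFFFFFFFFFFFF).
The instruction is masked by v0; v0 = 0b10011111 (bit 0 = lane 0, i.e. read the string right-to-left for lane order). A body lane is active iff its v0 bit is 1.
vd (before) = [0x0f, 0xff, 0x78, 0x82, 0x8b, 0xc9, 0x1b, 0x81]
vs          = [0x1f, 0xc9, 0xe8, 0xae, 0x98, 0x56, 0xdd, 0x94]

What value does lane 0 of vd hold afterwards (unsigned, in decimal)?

vd[0] = 16

lanes per group: 128·4/64 = 8
AVL=6 ≤ VLMAX=8, so vl = 6
  i=0: xor(0x0f,0x1f) → 16
  i=1: xor(0xff,0xc9) → 54
  i=2: xor(0x78,0xe8) → 144
  i=3: xor(0x82,0xae) → 44
  i=4: xor(0x8b,0x98) → 19
  i=5: mask-off/ones → 18446744073709551615
  i=6: tail/ones → 18446744073709551615
  i=7: tail/ones → 18446744073709551615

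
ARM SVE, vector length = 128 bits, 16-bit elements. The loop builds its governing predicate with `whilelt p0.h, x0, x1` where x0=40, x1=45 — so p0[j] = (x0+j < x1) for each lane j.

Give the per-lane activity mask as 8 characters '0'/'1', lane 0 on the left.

predicate = 11111000

lane count: 128 div 16 = 8
active while 40+j < 45, i.e. j ∈ [0,5) capped at 8 ⇒ 5
bits (lane 0 leftmost): 11111000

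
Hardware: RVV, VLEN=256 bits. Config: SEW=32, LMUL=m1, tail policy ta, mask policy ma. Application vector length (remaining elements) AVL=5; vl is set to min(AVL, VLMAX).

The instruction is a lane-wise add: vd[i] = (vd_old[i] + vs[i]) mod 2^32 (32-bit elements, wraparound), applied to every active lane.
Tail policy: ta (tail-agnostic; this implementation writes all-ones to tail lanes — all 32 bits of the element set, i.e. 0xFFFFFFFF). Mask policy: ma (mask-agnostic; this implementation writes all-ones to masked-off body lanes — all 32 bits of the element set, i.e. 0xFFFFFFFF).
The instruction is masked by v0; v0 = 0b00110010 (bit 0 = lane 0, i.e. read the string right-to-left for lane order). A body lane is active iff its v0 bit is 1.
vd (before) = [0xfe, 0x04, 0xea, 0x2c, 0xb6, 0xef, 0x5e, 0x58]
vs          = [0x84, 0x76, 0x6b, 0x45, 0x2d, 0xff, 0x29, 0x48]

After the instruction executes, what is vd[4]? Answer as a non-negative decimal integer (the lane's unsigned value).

vd[4] = 227

lanes per group: 256·1/32 = 8
AVL=5 ≤ VLMAX=8, so vl = 5
  i=0: mask-off/ones → 4294967295
  i=1: add(0x04,0x76) → 122
  i=2: mask-off/ones → 4294967295
  i=3: mask-off/ones → 4294967295
  i=4: add(0xb6,0x2d) → 227
  i=5: tail/ones → 4294967295
  i=6: tail/ones → 4294967295
  i=7: tail/ones → 4294967295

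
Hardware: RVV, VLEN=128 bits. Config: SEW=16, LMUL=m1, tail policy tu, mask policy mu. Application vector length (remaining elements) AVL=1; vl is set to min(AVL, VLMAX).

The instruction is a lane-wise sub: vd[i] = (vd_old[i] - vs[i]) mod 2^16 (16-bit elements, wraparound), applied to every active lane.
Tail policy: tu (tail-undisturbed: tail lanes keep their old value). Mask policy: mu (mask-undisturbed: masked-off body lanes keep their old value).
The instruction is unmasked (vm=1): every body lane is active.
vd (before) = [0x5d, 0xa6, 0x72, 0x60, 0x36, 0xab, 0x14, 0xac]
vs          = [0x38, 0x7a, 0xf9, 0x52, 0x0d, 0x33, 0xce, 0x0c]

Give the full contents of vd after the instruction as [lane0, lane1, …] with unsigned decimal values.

vd = [37, 166, 114, 96, 54, 171, 20, 172]

lanes per group: 128·1/16 = 8
vl ← min(1, 8) = 1
vd[0] sub(0x5d,0x38) -> 0x25
vd[1] tail/keep -> 0xa6
vd[2] tail/keep -> 0x72
vd[3] tail/keep -> 0x60
vd[4] tail/keep -> 0x36
vd[5] tail/keep -> 0xab
vd[6] tail/keep -> 0x14
vd[7] tail/keep -> 0xac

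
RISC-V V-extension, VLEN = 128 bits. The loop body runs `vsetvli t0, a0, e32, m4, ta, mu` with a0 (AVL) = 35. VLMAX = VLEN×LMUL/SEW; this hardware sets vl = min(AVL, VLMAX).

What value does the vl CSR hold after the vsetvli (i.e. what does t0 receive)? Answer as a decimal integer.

vl = 16

VLMAX = VLEN×LMUL/SEW = 128×4/32 = 16
vl = min(AVL, VLMAX) = min(35, 16) = 16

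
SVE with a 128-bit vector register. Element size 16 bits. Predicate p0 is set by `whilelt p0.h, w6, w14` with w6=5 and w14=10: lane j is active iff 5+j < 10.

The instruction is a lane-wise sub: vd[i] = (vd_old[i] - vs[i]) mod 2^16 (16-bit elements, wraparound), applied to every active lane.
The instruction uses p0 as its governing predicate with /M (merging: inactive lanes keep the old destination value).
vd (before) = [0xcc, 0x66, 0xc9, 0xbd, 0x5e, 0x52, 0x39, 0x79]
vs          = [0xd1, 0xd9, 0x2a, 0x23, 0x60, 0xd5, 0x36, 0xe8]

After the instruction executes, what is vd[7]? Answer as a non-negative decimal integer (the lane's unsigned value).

lane count: 128 div 16 = 8
p0[j] = (5+j < 10); true for j=0..4 → 5 lanes set
  i=0: sub(0xcc,0xd1) → 65531
  i=1: sub(0x66,0xd9) → 65421
  i=2: sub(0xc9,0x2a) → 159
  i=3: sub(0xbd,0x23) → 154
  i=4: sub(0x5e,0x60) → 65534
  i=5: tail/keep → 82
  i=6: tail/keep → 57
  i=7: tail/keep → 121

vd[7] = 121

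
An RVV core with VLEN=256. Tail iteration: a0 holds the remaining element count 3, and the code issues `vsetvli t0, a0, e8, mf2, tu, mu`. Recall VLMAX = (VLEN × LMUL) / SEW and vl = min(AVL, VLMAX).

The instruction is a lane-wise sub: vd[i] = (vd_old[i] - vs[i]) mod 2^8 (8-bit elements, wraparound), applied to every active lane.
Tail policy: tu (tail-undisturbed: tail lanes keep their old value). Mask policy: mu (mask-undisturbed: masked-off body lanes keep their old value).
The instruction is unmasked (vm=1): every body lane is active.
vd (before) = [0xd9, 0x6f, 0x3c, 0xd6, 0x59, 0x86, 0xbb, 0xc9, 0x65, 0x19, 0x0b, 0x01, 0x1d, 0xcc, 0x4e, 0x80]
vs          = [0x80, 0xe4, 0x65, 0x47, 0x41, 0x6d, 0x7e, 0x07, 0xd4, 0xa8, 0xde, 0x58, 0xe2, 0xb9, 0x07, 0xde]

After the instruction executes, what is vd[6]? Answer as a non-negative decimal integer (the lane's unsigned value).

lanes per group: 256·1/2/8 = 16
vl ← min(3, 16) = 3
[0] sub(0xd9,0x80) = 0x59
[1] sub(0x6f,0xe4) = 0x8b
[2] sub(0x3c,0x65) = 0xd7
[3] tail/keep = 0xd6
[4] tail/keep = 0x59
[5] tail/keep = 0x86
[6] tail/keep = 0xbb
[7] tail/keep = 0xc9
[8] tail/keep = 0x65
[9] tail/keep = 0x19
[10] tail/keep = 0x0b
[11] tail/keep = 0x01
[12] tail/keep = 0x1d
[13] tail/keep = 0xcc
[14] tail/keep = 0x4e
[15] tail/keep = 0x80

vd[6] = 187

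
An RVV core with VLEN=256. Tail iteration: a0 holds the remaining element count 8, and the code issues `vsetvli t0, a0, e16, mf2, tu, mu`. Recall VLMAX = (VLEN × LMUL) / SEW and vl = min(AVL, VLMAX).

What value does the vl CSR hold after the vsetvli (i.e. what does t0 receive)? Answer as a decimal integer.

vl = 8

lanes per group: 256·1/2/16 = 8
vl = min(AVL, VLMAX) = min(8, 8) = 8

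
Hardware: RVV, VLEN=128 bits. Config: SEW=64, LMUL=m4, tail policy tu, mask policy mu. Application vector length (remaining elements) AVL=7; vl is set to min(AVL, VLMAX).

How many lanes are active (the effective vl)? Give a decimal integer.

vl = 7

VLMAX = (128 × 4) / 64 = 8 lanes
AVL=7 ≤ VLMAX=8, so vl = 7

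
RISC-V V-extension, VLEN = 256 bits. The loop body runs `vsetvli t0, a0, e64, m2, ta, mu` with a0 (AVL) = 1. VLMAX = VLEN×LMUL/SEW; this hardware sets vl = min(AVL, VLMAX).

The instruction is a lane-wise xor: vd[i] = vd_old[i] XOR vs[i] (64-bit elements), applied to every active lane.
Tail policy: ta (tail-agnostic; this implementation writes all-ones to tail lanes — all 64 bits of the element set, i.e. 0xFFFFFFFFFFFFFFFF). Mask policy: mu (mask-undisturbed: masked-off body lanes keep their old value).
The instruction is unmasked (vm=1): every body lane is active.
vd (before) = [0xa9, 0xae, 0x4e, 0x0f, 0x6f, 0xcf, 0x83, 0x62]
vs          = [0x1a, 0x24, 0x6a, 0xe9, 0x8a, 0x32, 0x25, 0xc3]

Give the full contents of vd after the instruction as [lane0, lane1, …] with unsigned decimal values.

lanes per group: 256·2/64 = 8
vl ← min(1, 8) = 1
  i=0: xor(0xa9,0x1a) → 179
  i=1: tail/ones → 18446744073709551615
  i=2: tail/ones → 18446744073709551615
  i=3: tail/ones → 18446744073709551615
  i=4: tail/ones → 18446744073709551615
  i=5: tail/ones → 18446744073709551615
  i=6: tail/ones → 18446744073709551615
  i=7: tail/ones → 18446744073709551615

vd = [179, 18446744073709551615, 18446744073709551615, 18446744073709551615, 18446744073709551615, 18446744073709551615, 18446744073709551615, 18446744073709551615]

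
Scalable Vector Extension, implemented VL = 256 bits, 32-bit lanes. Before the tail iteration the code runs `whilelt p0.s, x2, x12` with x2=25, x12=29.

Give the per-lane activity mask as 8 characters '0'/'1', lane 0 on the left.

register lanes = 256/32 = 8
active while 25+j < 29, i.e. j ∈ [0,4) capped at 8 ⇒ 4
bits (lane 0 leftmost): 11110000

predicate = 11110000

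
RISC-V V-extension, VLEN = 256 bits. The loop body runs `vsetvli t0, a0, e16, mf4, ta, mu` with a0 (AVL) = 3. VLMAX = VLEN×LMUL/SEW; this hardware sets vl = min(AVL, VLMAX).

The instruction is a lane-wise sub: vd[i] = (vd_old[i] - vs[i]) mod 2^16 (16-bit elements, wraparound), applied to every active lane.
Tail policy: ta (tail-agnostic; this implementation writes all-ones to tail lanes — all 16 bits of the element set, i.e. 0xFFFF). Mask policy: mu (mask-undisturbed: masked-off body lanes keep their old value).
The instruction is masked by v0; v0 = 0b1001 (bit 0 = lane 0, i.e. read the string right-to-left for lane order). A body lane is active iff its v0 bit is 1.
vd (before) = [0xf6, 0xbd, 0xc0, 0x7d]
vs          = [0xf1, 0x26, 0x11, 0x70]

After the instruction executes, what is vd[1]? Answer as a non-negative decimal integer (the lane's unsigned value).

VLMAX = VLEN×LMUL/SEW = 256×1/4/16 = 4
vl ← min(3, 4) = 3
  i=0: sub(0xf6,0xf1) → 5
  i=1: mask-off/keep → 189
  i=2: mask-off/keep → 192
  i=3: tail/ones → 65535

vd[1] = 189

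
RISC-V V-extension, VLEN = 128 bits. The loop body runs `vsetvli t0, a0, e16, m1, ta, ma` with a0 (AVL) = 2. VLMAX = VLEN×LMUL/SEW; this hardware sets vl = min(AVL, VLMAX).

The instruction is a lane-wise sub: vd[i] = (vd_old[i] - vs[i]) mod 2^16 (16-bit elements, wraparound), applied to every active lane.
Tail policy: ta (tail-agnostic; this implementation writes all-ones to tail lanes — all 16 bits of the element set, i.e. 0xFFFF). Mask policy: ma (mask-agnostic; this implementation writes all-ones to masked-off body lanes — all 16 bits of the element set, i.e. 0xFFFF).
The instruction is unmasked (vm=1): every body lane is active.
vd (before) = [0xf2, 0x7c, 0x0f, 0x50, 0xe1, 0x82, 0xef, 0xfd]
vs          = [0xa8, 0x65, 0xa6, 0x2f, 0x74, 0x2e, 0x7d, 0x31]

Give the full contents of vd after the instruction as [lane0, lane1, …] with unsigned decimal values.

lanes per group: 128·1/16 = 8
vl = min(AVL, VLMAX) = min(2, 8) = 2
vd[0] sub(0xf2,0xa8) -> 0x4a
vd[1] sub(0x7c,0x65) -> 0x17
vd[2] tail/ones -> 0xffff
vd[3] tail/ones -> 0xffff
vd[4] tail/ones -> 0xffff
vd[5] tail/ones -> 0xffff
vd[6] tail/ones -> 0xffff
vd[7] tail/ones -> 0xffff

vd = [74, 23, 65535, 65535, 65535, 65535, 65535, 65535]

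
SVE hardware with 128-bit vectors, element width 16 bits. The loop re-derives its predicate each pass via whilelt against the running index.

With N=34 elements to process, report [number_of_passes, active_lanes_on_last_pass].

[iterations, last_vl] = [5, 2]

128-bit reg / 16-bit elem → 8 lanes
iterations = ceil(34/8) = 5; final-pass vl = 2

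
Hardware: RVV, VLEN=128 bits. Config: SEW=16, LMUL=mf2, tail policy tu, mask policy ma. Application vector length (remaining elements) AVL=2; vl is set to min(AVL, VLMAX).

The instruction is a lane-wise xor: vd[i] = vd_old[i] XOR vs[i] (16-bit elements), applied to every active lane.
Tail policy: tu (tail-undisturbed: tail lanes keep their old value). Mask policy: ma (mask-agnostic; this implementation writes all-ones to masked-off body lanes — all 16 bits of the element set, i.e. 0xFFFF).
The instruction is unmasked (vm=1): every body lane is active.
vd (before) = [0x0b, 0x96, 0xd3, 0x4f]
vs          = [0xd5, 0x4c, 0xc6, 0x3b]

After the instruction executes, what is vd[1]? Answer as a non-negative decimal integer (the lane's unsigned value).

VLMAX = VLEN×LMUL/SEW = 128×1/2/16 = 4
AVL=2 ≤ VLMAX=4, so vl = 2
lane  0: xor(0x0b,0xd5) ⇒ 0xde
lane  1: xor(0x96,0x4c) ⇒ 0xda
lane  2: tail/keep ⇒ 0xd3
lane  3: tail/keep ⇒ 0x4f

vd[1] = 218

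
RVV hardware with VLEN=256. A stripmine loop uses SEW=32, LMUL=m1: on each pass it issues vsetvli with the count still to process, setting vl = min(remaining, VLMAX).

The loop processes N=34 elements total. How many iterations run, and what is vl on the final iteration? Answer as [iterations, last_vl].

[iterations, last_vl] = [5, 2]

VLMAX = VLEN×LMUL/SEW = 256×1/32 = 8
N=34: ⌈34/8⌉ = 5 iters; last vl = 34 − 4×8 = 2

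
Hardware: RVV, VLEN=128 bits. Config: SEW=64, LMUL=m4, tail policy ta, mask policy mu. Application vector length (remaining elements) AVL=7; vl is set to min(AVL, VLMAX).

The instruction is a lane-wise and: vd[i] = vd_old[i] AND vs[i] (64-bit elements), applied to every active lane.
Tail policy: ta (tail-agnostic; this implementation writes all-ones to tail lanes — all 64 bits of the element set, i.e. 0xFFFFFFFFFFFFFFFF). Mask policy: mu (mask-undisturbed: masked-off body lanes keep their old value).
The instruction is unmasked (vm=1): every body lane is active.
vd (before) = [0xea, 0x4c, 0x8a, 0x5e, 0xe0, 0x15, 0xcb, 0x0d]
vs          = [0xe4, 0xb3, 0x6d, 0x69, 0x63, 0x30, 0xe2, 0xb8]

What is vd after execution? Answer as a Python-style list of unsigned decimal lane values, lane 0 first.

vd = [224, 0, 8, 72, 96, 16, 194, 18446744073709551615]

VLMAX = VLEN×LMUL/SEW = 128×4/64 = 8
AVL=7 ≤ VLMAX=8, so vl = 7
vd[0] and(0xea,0xe4) -> 0xe0
vd[1] and(0x4c,0xb3) -> 0x00
vd[2] and(0x8a,0x6d) -> 0x08
vd[3] and(0x5e,0x69) -> 0x48
vd[4] and(0xe0,0x63) -> 0x60
vd[5] and(0x15,0x30) -> 0x10
vd[6] and(0xcb,0xe2) -> 0xc2
vd[7] tail/ones -> 0xffffffffffffffff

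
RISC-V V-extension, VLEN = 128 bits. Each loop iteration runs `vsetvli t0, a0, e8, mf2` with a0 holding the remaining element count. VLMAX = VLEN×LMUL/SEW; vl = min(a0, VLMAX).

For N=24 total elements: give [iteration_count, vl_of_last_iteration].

[iterations, last_vl] = [3, 8]

VLMAX = VLEN×LMUL/SEW = 128×1/2/8 = 8
iterations = ceil(24/8) = 3; final-pass vl = 8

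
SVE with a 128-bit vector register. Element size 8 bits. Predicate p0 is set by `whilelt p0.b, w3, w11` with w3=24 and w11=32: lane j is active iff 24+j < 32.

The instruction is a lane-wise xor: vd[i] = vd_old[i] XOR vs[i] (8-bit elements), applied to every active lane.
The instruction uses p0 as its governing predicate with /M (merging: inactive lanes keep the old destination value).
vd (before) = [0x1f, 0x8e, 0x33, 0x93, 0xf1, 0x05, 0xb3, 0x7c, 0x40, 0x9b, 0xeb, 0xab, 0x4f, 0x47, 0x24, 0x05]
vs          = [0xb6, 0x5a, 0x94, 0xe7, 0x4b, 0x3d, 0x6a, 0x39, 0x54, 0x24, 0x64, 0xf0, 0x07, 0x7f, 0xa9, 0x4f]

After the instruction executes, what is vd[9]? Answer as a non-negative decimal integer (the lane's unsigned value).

vd[9] = 155

128-bit reg / 8-bit elem → 16 lanes
p0[j] = (24+j < 32); true for j=0..7 → 8 lanes set
lane  0: xor(0x1f,0xb6) ⇒ 0xa9
lane  1: xor(0x8e,0x5a) ⇒ 0xd4
lane  2: xor(0x33,0x94) ⇒ 0xa7
lane  3: xor(0x93,0xe7) ⇒ 0x74
lane  4: xor(0xf1,0x4b) ⇒ 0xba
lane  5: xor(0x05,0x3d) ⇒ 0x38
lane  6: xor(0xb3,0x6a) ⇒ 0xd9
lane  7: xor(0x7c,0x39) ⇒ 0x45
lane  8: tail/keep ⇒ 0x40
lane  9: tail/keep ⇒ 0x9b
lane 10: tail/keep ⇒ 0xeb
lane 11: tail/keep ⇒ 0xab
lane 12: tail/keep ⇒ 0x4f
lane 13: tail/keep ⇒ 0x47
lane 14: tail/keep ⇒ 0x24
lane 15: tail/keep ⇒ 0x05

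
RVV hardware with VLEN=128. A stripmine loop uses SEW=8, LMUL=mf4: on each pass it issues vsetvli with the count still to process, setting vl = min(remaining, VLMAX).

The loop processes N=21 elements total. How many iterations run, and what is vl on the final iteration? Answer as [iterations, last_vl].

[iterations, last_vl] = [6, 1]

VLMAX = (128 × 1/4) / 8 = 4 lanes
21 elements at 4/iter → 6 passes, remainder 1 on the last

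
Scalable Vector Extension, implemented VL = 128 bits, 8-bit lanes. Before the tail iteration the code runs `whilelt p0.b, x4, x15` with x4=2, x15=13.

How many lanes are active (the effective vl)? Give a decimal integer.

128-bit reg / 8-bit elem → 16 lanes
active while 2+j < 13, i.e. j ∈ [0,11) capped at 16 ⇒ 11

vl = 11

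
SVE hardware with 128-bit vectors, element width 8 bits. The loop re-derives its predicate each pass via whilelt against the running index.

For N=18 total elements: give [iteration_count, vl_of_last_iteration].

[iterations, last_vl] = [2, 2]

register lanes = 128/8 = 16
N=18: ⌈18/16⌉ = 2 iters; last vl = 18 − 1×16 = 2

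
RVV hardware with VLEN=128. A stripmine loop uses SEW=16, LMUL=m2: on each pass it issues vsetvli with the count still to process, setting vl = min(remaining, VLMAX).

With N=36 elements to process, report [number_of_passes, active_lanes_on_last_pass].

lanes per group: 128·2/16 = 16
36 elements at 16/iter → 3 passes, remainder 4 on the last

[iterations, last_vl] = [3, 4]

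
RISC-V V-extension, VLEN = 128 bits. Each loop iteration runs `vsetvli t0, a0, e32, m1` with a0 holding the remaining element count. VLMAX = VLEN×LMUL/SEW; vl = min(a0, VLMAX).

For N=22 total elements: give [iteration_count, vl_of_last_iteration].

lanes per group: 128·1/32 = 4
N=22: ⌈22/4⌉ = 6 iters; last vl = 22 − 5×4 = 2

[iterations, last_vl] = [6, 2]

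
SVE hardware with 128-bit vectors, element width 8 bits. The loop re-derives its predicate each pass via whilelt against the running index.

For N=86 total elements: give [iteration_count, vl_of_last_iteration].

register lanes = 128/8 = 16
N=86: ⌈86/16⌉ = 6 iters; last vl = 86 − 5×16 = 6

[iterations, last_vl] = [6, 6]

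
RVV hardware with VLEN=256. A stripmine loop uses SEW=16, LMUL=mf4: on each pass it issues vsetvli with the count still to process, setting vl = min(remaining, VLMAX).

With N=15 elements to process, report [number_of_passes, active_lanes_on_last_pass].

[iterations, last_vl] = [4, 3]

VLMAX = VLEN×LMUL/SEW = 256×1/4/16 = 4
iterations = ceil(15/4) = 4; final-pass vl = 3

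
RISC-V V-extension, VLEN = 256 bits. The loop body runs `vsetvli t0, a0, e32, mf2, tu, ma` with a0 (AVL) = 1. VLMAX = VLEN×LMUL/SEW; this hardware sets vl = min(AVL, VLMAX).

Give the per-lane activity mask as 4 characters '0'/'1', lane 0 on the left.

lanes per group: 256·1/2/32 = 4
vl = min(AVL, VLMAX) = min(1, 4) = 1
bits (lane 0 leftmost): 1000

predicate = 1000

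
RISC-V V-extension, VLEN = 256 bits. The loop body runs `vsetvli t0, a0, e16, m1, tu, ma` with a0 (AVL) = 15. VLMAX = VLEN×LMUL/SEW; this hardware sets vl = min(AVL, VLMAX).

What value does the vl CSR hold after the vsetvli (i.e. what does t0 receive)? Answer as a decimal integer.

vl = 15

lanes per group: 256·1/16 = 16
AVL=15 ≤ VLMAX=16, so vl = 15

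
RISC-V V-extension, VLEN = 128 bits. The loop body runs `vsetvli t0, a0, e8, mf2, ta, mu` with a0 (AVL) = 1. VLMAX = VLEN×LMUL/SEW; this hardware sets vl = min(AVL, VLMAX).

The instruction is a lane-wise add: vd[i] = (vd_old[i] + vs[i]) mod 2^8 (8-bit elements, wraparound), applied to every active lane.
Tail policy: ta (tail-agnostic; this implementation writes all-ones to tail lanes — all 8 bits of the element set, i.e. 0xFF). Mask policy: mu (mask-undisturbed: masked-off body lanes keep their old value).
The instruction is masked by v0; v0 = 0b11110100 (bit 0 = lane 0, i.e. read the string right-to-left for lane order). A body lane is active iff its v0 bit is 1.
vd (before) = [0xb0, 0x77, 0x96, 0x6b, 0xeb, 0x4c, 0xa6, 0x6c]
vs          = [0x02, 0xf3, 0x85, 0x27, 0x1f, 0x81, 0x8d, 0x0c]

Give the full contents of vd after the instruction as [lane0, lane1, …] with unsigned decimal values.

VLMAX = VLEN×LMUL/SEW = 128×1/2/8 = 8
vl = min(AVL, VLMAX) = min(1, 8) = 1
  i=0: mask-off/keep → 176
  i=1: tail/ones → 255
  i=2: tail/ones → 255
  i=3: tail/ones → 255
  i=4: tail/ones → 255
  i=5: tail/ones → 255
  i=6: tail/ones → 255
  i=7: tail/ones → 255

vd = [176, 255, 255, 255, 255, 255, 255, 255]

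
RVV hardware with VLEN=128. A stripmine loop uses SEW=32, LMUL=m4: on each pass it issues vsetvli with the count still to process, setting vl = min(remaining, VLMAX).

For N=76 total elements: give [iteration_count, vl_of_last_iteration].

VLMAX = VLEN×LMUL/SEW = 128×4/32 = 16
iterations = ceil(76/16) = 5; final-pass vl = 12

[iterations, last_vl] = [5, 12]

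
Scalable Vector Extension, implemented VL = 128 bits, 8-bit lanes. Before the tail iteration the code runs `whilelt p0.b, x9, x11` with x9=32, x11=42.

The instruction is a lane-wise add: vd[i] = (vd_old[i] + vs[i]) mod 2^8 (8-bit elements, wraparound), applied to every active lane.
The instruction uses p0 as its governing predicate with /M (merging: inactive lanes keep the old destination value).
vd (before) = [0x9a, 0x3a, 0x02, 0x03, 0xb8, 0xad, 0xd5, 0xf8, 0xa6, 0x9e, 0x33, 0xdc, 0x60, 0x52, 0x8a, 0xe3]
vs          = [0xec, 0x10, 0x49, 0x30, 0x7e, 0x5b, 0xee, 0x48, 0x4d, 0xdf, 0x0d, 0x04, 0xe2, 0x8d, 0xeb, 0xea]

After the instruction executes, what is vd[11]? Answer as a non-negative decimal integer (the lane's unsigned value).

128-bit reg / 8-bit elem → 16 lanes
p0[j] = (32+j < 42); true for j=0..9 → 10 lanes set
lane  0: add(0x9a,0xec) ⇒ 0x86
lane  1: add(0x3a,0x10) ⇒ 0x4a
lane  2: add(0x02,0x49) ⇒ 0x4b
lane  3: add(0x03,0x30) ⇒ 0x33
lane  4: add(0xb8,0x7e) ⇒ 0x36
lane  5: add(0xad,0x5b) ⇒ 0x08
lane  6: add(0xd5,0xee) ⇒ 0xc3
lane  7: add(0xf8,0x48) ⇒ 0x40
lane  8: add(0xa6,0x4d) ⇒ 0xf3
lane  9: add(0x9e,0xdf) ⇒ 0x7d
lane 10: tail/keep ⇒ 0x33
lane 11: tail/keep ⇒ 0xdc
lane 12: tail/keep ⇒ 0x60
lane 13: tail/keep ⇒ 0x52
lane 14: tail/keep ⇒ 0x8a
lane 15: tail/keep ⇒ 0xe3

vd[11] = 220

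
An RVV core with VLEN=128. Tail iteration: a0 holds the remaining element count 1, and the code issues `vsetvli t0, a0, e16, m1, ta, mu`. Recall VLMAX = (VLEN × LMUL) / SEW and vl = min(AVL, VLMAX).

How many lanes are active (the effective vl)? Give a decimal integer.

vl = 1

VLMAX = VLEN×LMUL/SEW = 128×1/16 = 8
vl ← min(1, 8) = 1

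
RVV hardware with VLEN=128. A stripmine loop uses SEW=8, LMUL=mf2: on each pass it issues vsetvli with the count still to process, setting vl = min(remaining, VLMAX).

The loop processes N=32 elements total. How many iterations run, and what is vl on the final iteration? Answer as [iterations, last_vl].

[iterations, last_vl] = [4, 8]

lanes per group: 128·1/2/8 = 8
iterations = ceil(32/8) = 4; final-pass vl = 8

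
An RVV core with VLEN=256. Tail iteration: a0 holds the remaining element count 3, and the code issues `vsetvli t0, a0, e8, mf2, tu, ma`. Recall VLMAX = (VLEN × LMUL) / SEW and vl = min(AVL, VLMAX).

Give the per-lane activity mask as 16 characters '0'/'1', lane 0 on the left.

predicate = 1110000000000000

VLMAX = (256 × 1/2) / 8 = 16 lanes
vl = min(AVL, VLMAX) = min(3, 16) = 3
bits (lane 0 leftmost): 1110000000000000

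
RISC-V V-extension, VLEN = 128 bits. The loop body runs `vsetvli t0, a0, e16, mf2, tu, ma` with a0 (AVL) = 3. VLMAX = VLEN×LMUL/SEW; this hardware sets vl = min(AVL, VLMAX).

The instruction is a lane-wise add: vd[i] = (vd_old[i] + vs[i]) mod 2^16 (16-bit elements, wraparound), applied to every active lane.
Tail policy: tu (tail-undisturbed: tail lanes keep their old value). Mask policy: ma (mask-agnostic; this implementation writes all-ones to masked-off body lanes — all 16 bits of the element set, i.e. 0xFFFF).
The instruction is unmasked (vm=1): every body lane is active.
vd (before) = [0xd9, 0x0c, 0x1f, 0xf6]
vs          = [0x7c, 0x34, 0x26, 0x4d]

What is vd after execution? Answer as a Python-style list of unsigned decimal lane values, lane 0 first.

vd = [341, 64, 69, 246]

VLMAX = (128 × 1/2) / 16 = 4 lanes
vl ← min(3, 4) = 3
vd[0] add(0xd9,0x7c) -> 0x155
vd[1] add(0x0c,0x34) -> 0x40
vd[2] add(0x1f,0x26) -> 0x45
vd[3] tail/keep -> 0xf6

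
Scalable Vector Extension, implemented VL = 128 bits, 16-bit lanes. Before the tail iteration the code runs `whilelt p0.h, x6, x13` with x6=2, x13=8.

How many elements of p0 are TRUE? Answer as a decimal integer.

128-bit reg / 16-bit elem → 8 lanes
p0[j] = (2+j < 8); true for j=0..5 → 6 lanes set

vl = 6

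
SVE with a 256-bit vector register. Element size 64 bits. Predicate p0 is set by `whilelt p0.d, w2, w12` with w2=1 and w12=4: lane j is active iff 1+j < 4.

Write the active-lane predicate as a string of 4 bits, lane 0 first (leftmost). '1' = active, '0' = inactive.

predicate = 1110

256-bit reg / 64-bit elem → 4 lanes
p0[j] = (1+j < 4); true for j=0..2 → 3 lanes set
bits (lane 0 leftmost): 1110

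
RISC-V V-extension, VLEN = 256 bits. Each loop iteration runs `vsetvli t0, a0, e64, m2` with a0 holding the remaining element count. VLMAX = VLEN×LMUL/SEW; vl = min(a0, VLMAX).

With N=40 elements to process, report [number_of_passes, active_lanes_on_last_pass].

[iterations, last_vl] = [5, 8]

lanes per group: 256·2/64 = 8
40 elements at 8/iter → 5 passes, remainder 8 on the last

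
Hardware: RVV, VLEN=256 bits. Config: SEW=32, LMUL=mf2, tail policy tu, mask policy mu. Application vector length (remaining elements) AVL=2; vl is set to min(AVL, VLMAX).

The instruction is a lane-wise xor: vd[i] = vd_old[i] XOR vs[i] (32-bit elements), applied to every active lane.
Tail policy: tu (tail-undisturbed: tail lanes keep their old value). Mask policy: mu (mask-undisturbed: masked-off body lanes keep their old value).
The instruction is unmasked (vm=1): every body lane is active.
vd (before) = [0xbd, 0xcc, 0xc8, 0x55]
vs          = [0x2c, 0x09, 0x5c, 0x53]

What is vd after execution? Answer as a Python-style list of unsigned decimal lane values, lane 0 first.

lanes per group: 256·1/2/32 = 4
AVL=2 ≤ VLMAX=4, so vl = 2
[0] xor(0xbd,0x2c) = 0x91
[1] xor(0xcc,0x09) = 0xc5
[2] tail/keep = 0xc8
[3] tail/keep = 0x55

vd = [145, 197, 200, 85]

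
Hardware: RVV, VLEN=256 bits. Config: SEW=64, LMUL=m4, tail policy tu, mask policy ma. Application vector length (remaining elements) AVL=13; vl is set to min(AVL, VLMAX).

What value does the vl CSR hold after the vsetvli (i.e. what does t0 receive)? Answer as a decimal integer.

vl = 13

VLMAX = VLEN×LMUL/SEW = 256×4/64 = 16
AVL=13 ≤ VLMAX=16, so vl = 13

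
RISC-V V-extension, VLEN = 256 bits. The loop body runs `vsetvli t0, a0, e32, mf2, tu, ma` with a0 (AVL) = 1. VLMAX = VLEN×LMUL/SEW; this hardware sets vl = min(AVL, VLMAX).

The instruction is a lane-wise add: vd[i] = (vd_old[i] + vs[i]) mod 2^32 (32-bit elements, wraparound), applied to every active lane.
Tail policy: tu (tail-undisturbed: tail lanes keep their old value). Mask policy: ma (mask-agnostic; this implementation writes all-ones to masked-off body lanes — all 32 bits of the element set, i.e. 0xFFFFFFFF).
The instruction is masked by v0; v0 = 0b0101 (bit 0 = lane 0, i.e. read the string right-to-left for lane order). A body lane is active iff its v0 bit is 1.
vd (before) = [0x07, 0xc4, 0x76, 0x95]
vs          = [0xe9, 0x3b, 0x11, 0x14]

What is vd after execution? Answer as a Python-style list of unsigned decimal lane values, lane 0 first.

lanes per group: 256·1/2/32 = 4
AVL=1 ≤ VLMAX=4, so vl = 1
  i=0: add(0x07,0xe9) → 240
  i=1: tail/keep → 196
  i=2: tail/keep → 118
  i=3: tail/keep → 149

vd = [240, 196, 118, 149]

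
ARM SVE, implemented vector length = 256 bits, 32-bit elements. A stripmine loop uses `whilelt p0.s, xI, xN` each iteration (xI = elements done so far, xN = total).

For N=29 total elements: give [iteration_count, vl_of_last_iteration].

[iterations, last_vl] = [4, 5]

256-bit reg / 32-bit elem → 8 lanes
29 elements at 8/iter → 4 passes, remainder 5 on the last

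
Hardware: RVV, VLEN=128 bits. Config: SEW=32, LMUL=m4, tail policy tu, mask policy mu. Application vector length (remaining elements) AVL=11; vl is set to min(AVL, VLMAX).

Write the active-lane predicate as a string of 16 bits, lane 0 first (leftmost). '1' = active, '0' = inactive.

VLMAX = VLEN×LMUL/SEW = 128×4/32 = 16
vl ← min(11, 16) = 11
bits (lane 0 leftmost): 1111111111100000

predicate = 1111111111100000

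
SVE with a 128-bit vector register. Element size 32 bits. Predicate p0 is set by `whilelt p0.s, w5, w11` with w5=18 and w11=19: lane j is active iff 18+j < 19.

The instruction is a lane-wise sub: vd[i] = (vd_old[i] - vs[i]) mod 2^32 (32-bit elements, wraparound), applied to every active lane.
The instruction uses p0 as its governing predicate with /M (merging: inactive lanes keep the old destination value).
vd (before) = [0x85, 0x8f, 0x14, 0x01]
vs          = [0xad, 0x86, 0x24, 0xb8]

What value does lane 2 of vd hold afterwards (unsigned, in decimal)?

register lanes = 128/32 = 4
active while 18+j < 19, i.e. j ∈ [0,1) capped at 4 ⇒ 1
[0] sub(0x85,0xad) = 0xffffffd8
[1] tail/keep = 0x8f
[2] tail/keep = 0x14
[3] tail/keep = 0x01

vd[2] = 20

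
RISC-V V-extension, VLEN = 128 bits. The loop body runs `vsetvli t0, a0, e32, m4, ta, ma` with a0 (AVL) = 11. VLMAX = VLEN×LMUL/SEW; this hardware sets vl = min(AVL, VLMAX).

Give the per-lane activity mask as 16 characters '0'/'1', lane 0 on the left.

predicate = 1111111111100000

lanes per group: 128·4/32 = 16
vl ← min(11, 16) = 11
bits (lane 0 leftmost): 1111111111100000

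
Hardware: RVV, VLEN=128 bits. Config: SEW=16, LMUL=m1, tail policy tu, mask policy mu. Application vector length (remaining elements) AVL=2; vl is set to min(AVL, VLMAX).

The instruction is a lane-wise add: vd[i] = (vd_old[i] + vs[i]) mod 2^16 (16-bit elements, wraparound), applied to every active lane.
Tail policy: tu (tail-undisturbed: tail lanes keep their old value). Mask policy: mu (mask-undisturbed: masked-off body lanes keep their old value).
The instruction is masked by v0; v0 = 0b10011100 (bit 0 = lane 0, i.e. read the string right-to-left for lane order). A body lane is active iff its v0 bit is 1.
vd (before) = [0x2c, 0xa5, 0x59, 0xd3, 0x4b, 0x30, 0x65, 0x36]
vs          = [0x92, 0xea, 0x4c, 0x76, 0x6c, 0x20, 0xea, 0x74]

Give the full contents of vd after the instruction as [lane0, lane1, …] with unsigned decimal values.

lanes per group: 128·1/16 = 8
AVL=2 ≤ VLMAX=8, so vl = 2
lane  0: mask-off/keep ⇒ 0x2c
lane  1: mask-off/keep ⇒ 0xa5
lane  2: tail/keep ⇒ 0x59
lane  3: tail/keep ⇒ 0xd3
lane  4: tail/keep ⇒ 0x4b
lane  5: tail/keep ⇒ 0x30
lane  6: tail/keep ⇒ 0x65
lane  7: tail/keep ⇒ 0x36

vd = [44, 165, 89, 211, 75, 48, 101, 54]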